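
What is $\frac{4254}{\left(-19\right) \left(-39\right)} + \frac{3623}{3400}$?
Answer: $\frac{5716081}{839800} \approx 6.8065$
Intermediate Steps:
$\frac{4254}{\left(-19\right) \left(-39\right)} + \frac{3623}{3400} = \frac{4254}{741} + 3623 \cdot \frac{1}{3400} = 4254 \cdot \frac{1}{741} + \frac{3623}{3400} = \frac{1418}{247} + \frac{3623}{3400} = \frac{5716081}{839800}$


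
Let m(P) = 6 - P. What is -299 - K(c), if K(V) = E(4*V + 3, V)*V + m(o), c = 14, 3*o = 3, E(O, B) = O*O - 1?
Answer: -49024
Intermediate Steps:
E(O, B) = -1 + O**2 (E(O, B) = O**2 - 1 = -1 + O**2)
o = 1 (o = (1/3)*3 = 1)
K(V) = 5 + V*(-1 + (3 + 4*V)**2) (K(V) = (-1 + (4*V + 3)**2)*V + (6 - 1*1) = (-1 + (3 + 4*V)**2)*V + (6 - 1) = V*(-1 + (3 + 4*V)**2) + 5 = 5 + V*(-1 + (3 + 4*V)**2))
-299 - K(c) = -299 - (5 + 14*(-1 + (3 + 4*14)**2)) = -299 - (5 + 14*(-1 + (3 + 56)**2)) = -299 - (5 + 14*(-1 + 59**2)) = -299 - (5 + 14*(-1 + 3481)) = -299 - (5 + 14*3480) = -299 - (5 + 48720) = -299 - 1*48725 = -299 - 48725 = -49024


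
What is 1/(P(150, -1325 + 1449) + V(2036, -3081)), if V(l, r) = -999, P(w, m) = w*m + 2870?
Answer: 1/20471 ≈ 4.8850e-5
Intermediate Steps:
P(w, m) = 2870 + m*w (P(w, m) = m*w + 2870 = 2870 + m*w)
1/(P(150, -1325 + 1449) + V(2036, -3081)) = 1/((2870 + (-1325 + 1449)*150) - 999) = 1/((2870 + 124*150) - 999) = 1/((2870 + 18600) - 999) = 1/(21470 - 999) = 1/20471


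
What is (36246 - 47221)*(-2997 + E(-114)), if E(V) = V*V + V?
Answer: -108487875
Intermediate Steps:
E(V) = V + V² (E(V) = V² + V = V + V²)
(36246 - 47221)*(-2997 + E(-114)) = (36246 - 47221)*(-2997 - 114*(1 - 114)) = -10975*(-2997 - 114*(-113)) = -10975*(-2997 + 12882) = -10975*9885 = -108487875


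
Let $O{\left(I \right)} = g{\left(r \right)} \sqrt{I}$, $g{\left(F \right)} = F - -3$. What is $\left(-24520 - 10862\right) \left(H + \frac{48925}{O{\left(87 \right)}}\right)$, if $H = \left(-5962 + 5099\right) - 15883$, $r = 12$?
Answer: $592506972 - \frac{115404290 \sqrt{87}}{87} \approx 5.8013 \cdot 10^{8}$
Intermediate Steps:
$g{\left(F \right)} = 3 + F$ ($g{\left(F \right)} = F + 3 = 3 + F$)
$O{\left(I \right)} = 15 \sqrt{I}$ ($O{\left(I \right)} = \left(3 + 12\right) \sqrt{I} = 15 \sqrt{I}$)
$H = -16746$ ($H = -863 - 15883 = -16746$)
$\left(-24520 - 10862\right) \left(H + \frac{48925}{O{\left(87 \right)}}\right) = \left(-24520 - 10862\right) \left(-16746 + \frac{48925}{15 \sqrt{87}}\right) = \left(-24520 - 10862\right) \left(-16746 + 48925 \frac{\sqrt{87}}{1305}\right) = - 35382 \left(-16746 + \frac{9785 \sqrt{87}}{261}\right) = 592506972 - \frac{115404290 \sqrt{87}}{87}$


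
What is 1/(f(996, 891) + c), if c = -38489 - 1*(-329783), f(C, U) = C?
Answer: 1/292290 ≈ 3.4213e-6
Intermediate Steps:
c = 291294 (c = -38489 + 329783 = 291294)
1/(f(996, 891) + c) = 1/(996 + 291294) = 1/292290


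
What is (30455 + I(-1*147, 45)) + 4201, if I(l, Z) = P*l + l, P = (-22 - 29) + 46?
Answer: 35244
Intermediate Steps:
P = -5 (P = -51 + 46 = -5)
I(l, Z) = -4*l (I(l, Z) = -5*l + l = -4*l)
(30455 + I(-1*147, 45)) + 4201 = (30455 - (-4)*147) + 4201 = (30455 - 4*(-147)) + 4201 = (30455 + 588) + 4201 = 31043 + 4201 = 35244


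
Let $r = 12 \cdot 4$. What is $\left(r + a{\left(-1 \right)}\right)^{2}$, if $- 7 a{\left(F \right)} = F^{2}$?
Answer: $\frac{112225}{49} \approx 2290.3$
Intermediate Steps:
$a{\left(F \right)} = - \frac{F^{2}}{7}$
$r = 48$
$\left(r + a{\left(-1 \right)}\right)^{2} = \left(48 - \frac{\left(-1\right)^{2}}{7}\right)^{2} = \left(48 - \frac{1}{7}\right)^{2} = \left(\frac{335}{7}\right)^{2} = \frac{112225}{49}$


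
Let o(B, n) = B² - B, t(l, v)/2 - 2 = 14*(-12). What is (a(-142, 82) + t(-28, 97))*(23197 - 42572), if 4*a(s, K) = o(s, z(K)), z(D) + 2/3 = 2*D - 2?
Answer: -183849375/2 ≈ -9.1925e+7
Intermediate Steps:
z(D) = -8/3 + 2*D (z(D) = -⅔ + (2*D - 2) = -⅔ + (-2 + 2*D) = -8/3 + 2*D)
t(l, v) = -332 (t(l, v) = 4 + 2*(14*(-12)) = 4 + 2*(-168) = 4 - 336 = -332)
a(s, K) = s*(-1 + s)/4 (a(s, K) = (s*(-1 + s))/4 = s*(-1 + s)/4)
(a(-142, 82) + t(-28, 97))*(23197 - 42572) = ((¼)*(-142)*(-1 - 142) - 332)*(23197 - 42572) = ((¼)*(-142)*(-143) - 332)*(-19375) = (10153/2 - 332)*(-19375) = (9489/2)*(-19375) = -183849375/2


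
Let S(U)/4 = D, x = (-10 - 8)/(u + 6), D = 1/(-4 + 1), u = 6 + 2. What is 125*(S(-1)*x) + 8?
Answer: 1556/7 ≈ 222.29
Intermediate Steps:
u = 8
D = -1/3 (D = 1/(-3) = -1/3 ≈ -0.33333)
x = -9/7 (x = (-10 - 8)/(8 + 6) = -18/14 = -18*1/14 = -9/7 ≈ -1.2857)
S(U) = -4/3 (S(U) = 4*(-1/3) = -4/3)
125*(S(-1)*x) + 8 = 125*(-4/3*(-9/7)) + 8 = 125*(12/7) + 8 = 1500/7 + 8 = 1556/7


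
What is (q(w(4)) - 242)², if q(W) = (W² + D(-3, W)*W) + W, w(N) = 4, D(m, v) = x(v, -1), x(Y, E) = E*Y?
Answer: 56644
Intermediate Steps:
D(m, v) = -v
q(W) = W (q(W) = (W² + (-W)*W) + W = (W² - W²) + W = 0 + W = W)
(q(w(4)) - 242)² = (4 - 242)² = (-238)² = 56644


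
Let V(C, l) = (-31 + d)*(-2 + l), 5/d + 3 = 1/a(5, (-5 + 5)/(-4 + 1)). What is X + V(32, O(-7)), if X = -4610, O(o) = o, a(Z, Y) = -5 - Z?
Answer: -133811/31 ≈ -4316.5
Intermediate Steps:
d = -50/31 (d = 5/(-3 + 1/(-5 - 1*5)) = 5/(-3 + 1/(-5 - 5)) = 5/(-3 + 1/(-10)) = 5/(-3 - ⅒) = 5/(-31/10) = 5*(-10/31) = -50/31 ≈ -1.6129)
V(C, l) = 2022/31 - 1011*l/31 (V(C, l) = (-31 - 50/31)*(-2 + l) = -1011*(-2 + l)/31 = 2022/31 - 1011*l/31)
X + V(32, O(-7)) = -4610 + (2022/31 - 1011/31*(-7)) = -4610 + (2022/31 + 7077/31) = -4610 + 9099/31 = -133811/31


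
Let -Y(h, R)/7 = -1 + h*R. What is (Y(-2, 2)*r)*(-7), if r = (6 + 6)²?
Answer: -35280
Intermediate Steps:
r = 144 (r = 12² = 144)
Y(h, R) = 7 - 7*R*h (Y(h, R) = -7*(-1 + h*R) = -7*(-1 + R*h) = 7 - 7*R*h)
(Y(-2, 2)*r)*(-7) = ((7 - 7*2*(-2))*144)*(-7) = ((7 + 28)*144)*(-7) = (35*144)*(-7) = 5040*(-7) = -35280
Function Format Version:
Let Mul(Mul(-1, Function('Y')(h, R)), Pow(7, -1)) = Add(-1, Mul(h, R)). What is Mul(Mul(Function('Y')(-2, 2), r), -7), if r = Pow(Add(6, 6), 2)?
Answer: -35280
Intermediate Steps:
r = 144 (r = Pow(12, 2) = 144)
Function('Y')(h, R) = Add(7, Mul(-7, R, h)) (Function('Y')(h, R) = Mul(-7, Add(-1, Mul(h, R))) = Mul(-7, Add(-1, Mul(R, h))) = Add(7, Mul(-7, R, h)))
Mul(Mul(Function('Y')(-2, 2), r), -7) = Mul(Mul(Add(7, Mul(-7, 2, -2)), 144), -7) = Mul(Mul(Add(7, 28), 144), -7) = Mul(Mul(35, 144), -7) = Mul(5040, -7) = -35280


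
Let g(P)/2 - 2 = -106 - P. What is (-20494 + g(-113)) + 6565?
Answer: -13911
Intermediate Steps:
g(P) = -208 - 2*P (g(P) = 4 + 2*(-106 - P) = 4 + (-212 - 2*P) = -208 - 2*P)
(-20494 + g(-113)) + 6565 = (-20494 + (-208 - 2*(-113))) + 6565 = (-20494 + (-208 + 226)) + 6565 = (-20494 + 18) + 6565 = -20476 + 6565 = -13911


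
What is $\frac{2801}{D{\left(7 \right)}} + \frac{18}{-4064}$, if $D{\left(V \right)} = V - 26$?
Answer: $- \frac{5691803}{38608} \approx -147.43$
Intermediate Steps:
$D{\left(V \right)} = -26 + V$
$\frac{2801}{D{\left(7 \right)}} + \frac{18}{-4064} = \frac{2801}{-26 + 7} + \frac{18}{-4064} = \frac{2801}{-19} + 18 \left(- \frac{1}{4064}\right) = 2801 \left(- \frac{1}{19}\right) - \frac{9}{2032} = - \frac{2801}{19} - \frac{9}{2032} = - \frac{5691803}{38608}$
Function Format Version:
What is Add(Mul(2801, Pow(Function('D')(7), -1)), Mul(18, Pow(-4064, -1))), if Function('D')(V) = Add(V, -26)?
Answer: Rational(-5691803, 38608) ≈ -147.43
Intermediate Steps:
Function('D')(V) = Add(-26, V)
Add(Mul(2801, Pow(Function('D')(7), -1)), Mul(18, Pow(-4064, -1))) = Add(Mul(2801, Pow(Add(-26, 7), -1)), Mul(18, Pow(-4064, -1))) = Add(Mul(2801, Pow(-19, -1)), Mul(18, Rational(-1, 4064))) = Add(Mul(2801, Rational(-1, 19)), Rational(-9, 2032)) = Add(Rational(-2801, 19), Rational(-9, 2032)) = Rational(-5691803, 38608)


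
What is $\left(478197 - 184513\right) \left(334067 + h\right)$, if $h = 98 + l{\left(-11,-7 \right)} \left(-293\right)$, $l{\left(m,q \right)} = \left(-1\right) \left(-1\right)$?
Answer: $98052864448$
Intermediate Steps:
$l{\left(m,q \right)} = 1$
$h = -195$ ($h = 98 + 1 \left(-293\right) = 98 - 293 = -195$)
$\left(478197 - 184513\right) \left(334067 + h\right) = \left(478197 - 184513\right) \left(334067 - 195\right) = \left(478197 - 184513\right) 333872 = 293684 \cdot 333872 = 98052864448$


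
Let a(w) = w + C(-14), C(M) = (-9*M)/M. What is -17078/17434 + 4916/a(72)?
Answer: 42314815/549171 ≈ 77.052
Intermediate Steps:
C(M) = -9
a(w) = -9 + w (a(w) = w - 9 = -9 + w)
-17078/17434 + 4916/a(72) = -17078/17434 + 4916/(-9 + 72) = -17078*1/17434 + 4916/63 = -8539/8717 + 4916*(1/63) = -8539/8717 + 4916/63 = 42314815/549171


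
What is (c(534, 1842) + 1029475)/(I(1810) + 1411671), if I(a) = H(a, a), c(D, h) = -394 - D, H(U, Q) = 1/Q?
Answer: 1861670070/2555124511 ≈ 0.72860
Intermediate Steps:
I(a) = 1/a
(c(534, 1842) + 1029475)/(I(1810) + 1411671) = ((-394 - 1*534) + 1029475)/(1/1810 + 1411671) = ((-394 - 534) + 1029475)/(1/1810 + 1411671) = (-928 + 1029475)/(2555124511/1810) = 1028547*(1810/2555124511) = 1861670070/2555124511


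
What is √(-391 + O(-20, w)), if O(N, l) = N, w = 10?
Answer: I*√411 ≈ 20.273*I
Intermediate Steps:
√(-391 + O(-20, w)) = √(-391 - 20) = √(-411) = I*√411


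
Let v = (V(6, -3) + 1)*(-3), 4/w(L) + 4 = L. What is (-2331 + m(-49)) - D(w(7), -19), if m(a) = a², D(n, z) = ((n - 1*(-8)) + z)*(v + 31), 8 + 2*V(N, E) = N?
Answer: 1109/3 ≈ 369.67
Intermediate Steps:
V(N, E) = -4 + N/2
w(L) = 4/(-4 + L)
v = 0 (v = ((-4 + (½)*6) + 1)*(-3) = ((-4 + 3) + 1)*(-3) = (-1 + 1)*(-3) = 0*(-3) = 0)
D(n, z) = 248 + 31*n + 31*z (D(n, z) = ((n - 1*(-8)) + z)*(0 + 31) = ((n + 8) + z)*31 = ((8 + n) + z)*31 = (8 + n + z)*31 = 248 + 31*n + 31*z)
(-2331 + m(-49)) - D(w(7), -19) = (-2331 + (-49)²) - (248 + 31*(4/(-4 + 7)) + 31*(-19)) = (-2331 + 2401) - (248 + 31*(4/3) - 589) = 70 - (248 + 31*(4*(⅓)) - 589) = 70 - (248 + 31*(4/3) - 589) = 70 - (248 + 124/3 - 589) = 70 - 1*(-899/3) = 70 + 899/3 = 1109/3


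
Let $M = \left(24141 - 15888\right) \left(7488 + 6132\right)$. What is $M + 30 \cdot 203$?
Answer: $112411950$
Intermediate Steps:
$M = 112405860$ ($M = 8253 \cdot 13620 = 112405860$)
$M + 30 \cdot 203 = 112405860 + 30 \cdot 203 = 112405860 + 6090 = 112411950$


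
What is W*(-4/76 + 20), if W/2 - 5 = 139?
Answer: 109152/19 ≈ 5744.8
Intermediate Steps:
W = 288 (W = 10 + 2*139 = 10 + 278 = 288)
W*(-4/76 + 20) = 288*(-4/76 + 20) = 288*(-4*1/76 + 20) = 288*(-1/19 + 20) = 288*(379/19) = 109152/19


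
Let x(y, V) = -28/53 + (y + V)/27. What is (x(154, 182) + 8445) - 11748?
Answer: -1569847/477 ≈ -3291.1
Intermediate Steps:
x(y, V) = -28/53 + V/27 + y/27 (x(y, V) = -28*1/53 + (V + y)*(1/27) = -28/53 + (V/27 + y/27) = -28/53 + V/27 + y/27)
(x(154, 182) + 8445) - 11748 = ((-28/53 + (1/27)*182 + (1/27)*154) + 8445) - 11748 = ((-28/53 + 182/27 + 154/27) + 8445) - 11748 = (5684/477 + 8445) - 11748 = 4033949/477 - 11748 = -1569847/477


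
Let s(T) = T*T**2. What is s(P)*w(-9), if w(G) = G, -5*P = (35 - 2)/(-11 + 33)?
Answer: 243/1000 ≈ 0.24300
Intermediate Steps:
P = -3/10 (P = -(35 - 2)/(5*(-11 + 33)) = -33/(5*22) = -1/5*3/2 = -3/10 ≈ -0.30000)
s(T) = T**3
s(P)*w(-9) = (-3/10)**3*(-9) = -27/1000*(-9) = 243/1000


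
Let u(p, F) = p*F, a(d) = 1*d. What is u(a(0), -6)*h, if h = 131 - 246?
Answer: 0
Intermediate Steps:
a(d) = d
u(p, F) = F*p
h = -115
u(a(0), -6)*h = -6*0*(-115) = 0*(-115) = 0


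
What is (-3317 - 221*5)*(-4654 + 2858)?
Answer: 7941912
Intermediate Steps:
(-3317 - 221*5)*(-4654 + 2858) = (-3317 - 1105)*(-1796) = -4422*(-1796) = 7941912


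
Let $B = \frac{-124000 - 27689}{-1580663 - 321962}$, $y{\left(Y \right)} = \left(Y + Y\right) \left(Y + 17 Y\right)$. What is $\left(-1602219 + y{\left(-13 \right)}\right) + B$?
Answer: $- \frac{3036846202686}{1902625} \approx -1.5961 \cdot 10^{6}$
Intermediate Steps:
$y{\left(Y \right)} = 36 Y^{2}$ ($y{\left(Y \right)} = 2 Y 18 Y = 36 Y^{2}$)
$B = \frac{151689}{1902625}$ ($B = - \frac{151689}{-1902625} = \left(-151689\right) \left(- \frac{1}{1902625}\right) = \frac{151689}{1902625} \approx 0.079726$)
$\left(-1602219 + y{\left(-13 \right)}\right) + B = \left(-1602219 + 36 \left(-13\right)^{2}\right) + \frac{151689}{1902625} = \left(-1602219 + 36 \cdot 169\right) + \frac{151689}{1902625} = \left(-1602219 + 6084\right) + \frac{151689}{1902625} = -1596135 + \frac{151689}{1902625} = - \frac{3036846202686}{1902625}$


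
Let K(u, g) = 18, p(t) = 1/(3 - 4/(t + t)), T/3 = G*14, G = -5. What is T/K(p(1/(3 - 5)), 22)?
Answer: -35/3 ≈ -11.667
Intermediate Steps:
T = -210 (T = 3*(-5*14) = 3*(-70) = -210)
p(t) = 1/(3 - 2/t) (p(t) = 1/(3 - 4*1/(2*t)) = 1/(3 - 2/t))
T/K(p(1/(3 - 5)), 22) = -210/18 = -210*1/18 = -35/3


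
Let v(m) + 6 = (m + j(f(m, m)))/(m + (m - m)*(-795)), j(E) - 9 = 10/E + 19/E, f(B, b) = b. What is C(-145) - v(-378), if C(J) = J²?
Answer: 3004853893/142884 ≈ 21030.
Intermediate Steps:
j(E) = 9 + 29/E (j(E) = 9 + (10/E + 19/E) = 9 + 29/E)
v(m) = -6 + (9 + m + 29/m)/m (v(m) = -6 + (m + (9 + 29/m))/(m + (m - m)*(-795)) = -6 + (9 + m + 29/m)/(m + 0*(-795)) = -6 + (9 + m + 29/m)/(m + 0) = -6 + (9 + m + 29/m)/m)
C(-145) - v(-378) = (-145)² - (-5 + 9/(-378) + 29/(-378)²) = 21025 - (-5 + 9*(-1/378) + 29*(1/142884)) = 21025 - (-5 - 1/42 + 29/142884) = 21025 - 1*(-717793/142884) = 21025 + 717793/142884 = 3004853893/142884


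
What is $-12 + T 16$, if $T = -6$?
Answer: $-108$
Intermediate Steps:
$-12 + T 16 = -12 - 96 = -108$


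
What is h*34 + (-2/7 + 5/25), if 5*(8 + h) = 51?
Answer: 523/7 ≈ 74.714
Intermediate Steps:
h = 11/5 (h = -8 + (⅕)*51 = -8 + 51/5 = 11/5 ≈ 2.2000)
h*34 + (-2/7 + 5/25) = (11/5)*34 + (-2/7 + 5/25) = 374/5 + (-2*⅐ + 5*(1/25)) = 374/5 + (-2/7 + ⅕) = 374/5 - 3/35 = 523/7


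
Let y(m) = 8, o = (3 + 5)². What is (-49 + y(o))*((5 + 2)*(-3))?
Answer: 861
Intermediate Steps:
o = 64 (o = 8² = 64)
(-49 + y(o))*((5 + 2)*(-3)) = (-49 + 8)*((5 + 2)*(-3)) = -287*(-3) = -41*(-21) = 861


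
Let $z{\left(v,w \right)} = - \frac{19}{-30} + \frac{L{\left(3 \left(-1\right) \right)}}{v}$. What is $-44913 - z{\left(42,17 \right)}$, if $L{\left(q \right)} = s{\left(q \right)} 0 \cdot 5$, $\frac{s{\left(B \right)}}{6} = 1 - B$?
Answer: $- \frac{1347409}{30} \approx -44914.0$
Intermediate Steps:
$s{\left(B \right)} = 6 - 6 B$ ($s{\left(B \right)} = 6 \left(1 - B\right) = 6 - 6 B$)
$L{\left(q \right)} = 0$ ($L{\left(q \right)} = \left(6 - 6 q\right) 0 \cdot 5 = 0 \cdot 5 = 0$)
$z{\left(v,w \right)} = \frac{19}{30}$ ($z{\left(v,w \right)} = - \frac{19}{-30} + \frac{0}{v} = \left(-19\right) \left(- \frac{1}{30}\right) + 0 = \frac{19}{30} + 0 = \frac{19}{30}$)
$-44913 - z{\left(42,17 \right)} = -44913 - \frac{19}{30} = - \frac{1347409}{30}$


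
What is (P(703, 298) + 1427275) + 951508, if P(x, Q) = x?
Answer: 2379486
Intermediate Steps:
(P(703, 298) + 1427275) + 951508 = (703 + 1427275) + 951508 = 1427978 + 951508 = 2379486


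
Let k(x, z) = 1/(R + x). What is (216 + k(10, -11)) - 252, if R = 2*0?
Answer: -359/10 ≈ -35.900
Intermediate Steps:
R = 0
k(x, z) = 1/x (k(x, z) = 1/(0 + x) = 1/x)
(216 + k(10, -11)) - 252 = (216 + 1/10) - 252 = 2161/10 - 252 = -359/10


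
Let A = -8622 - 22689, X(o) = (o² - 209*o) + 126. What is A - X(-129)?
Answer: -75039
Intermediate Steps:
X(o) = 126 + o² - 209*o
A = -31311
A - X(-129) = -31311 - (126 + (-129)² - 209*(-129)) = -31311 - (126 + 16641 + 26961) = -31311 - 1*43728 = -31311 - 43728 = -75039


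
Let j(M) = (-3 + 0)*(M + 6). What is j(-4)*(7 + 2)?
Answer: -54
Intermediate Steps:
j(M) = -18 - 3*M (j(M) = -3*(6 + M) = -18 - 3*M)
j(-4)*(7 + 2) = (-18 - 3*(-4))*(7 + 2) = (-18 + 12)*9 = -6*9 = -54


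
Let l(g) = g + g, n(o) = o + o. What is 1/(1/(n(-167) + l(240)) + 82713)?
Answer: 146/12076099 ≈ 1.2090e-5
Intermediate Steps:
n(o) = 2*o
l(g) = 2*g
1/(1/(n(-167) + l(240)) + 82713) = 1/(1/(2*(-167) + 2*240) + 82713) = 1/(1/(-334 + 480) + 82713) = 1/(1/146 + 82713) = 1/(12076099/146) = 146/12076099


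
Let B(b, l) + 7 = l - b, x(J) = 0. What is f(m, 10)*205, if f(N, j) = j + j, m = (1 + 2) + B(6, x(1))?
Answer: 4100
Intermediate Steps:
B(b, l) = -7 + l - b (B(b, l) = -7 + (l - b) = -7 + l - b)
m = -10 (m = (1 + 2) + (-7 + 0 - 1*6) = 3 + (-7 + 0 - 6) = 3 - 13 = -10)
f(N, j) = 2*j
f(m, 10)*205 = (2*10)*205 = 20*205 = 4100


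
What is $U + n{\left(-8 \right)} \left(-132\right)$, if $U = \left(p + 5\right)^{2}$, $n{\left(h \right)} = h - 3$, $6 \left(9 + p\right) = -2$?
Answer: $\frac{13237}{9} \approx 1470.8$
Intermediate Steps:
$p = - \frac{28}{3}$ ($p = -9 + \frac{1}{6} \left(-2\right) = -9 - \frac{1}{3} = - \frac{28}{3} \approx -9.3333$)
$n{\left(h \right)} = -3 + h$
$U = \frac{169}{9}$ ($U = \left(- \frac{28}{3} + 5\right)^{2} = \left(- \frac{13}{3}\right)^{2} = \frac{169}{9} \approx 18.778$)
$U + n{\left(-8 \right)} \left(-132\right) = \frac{169}{9} + \left(-3 - 8\right) \left(-132\right) = \frac{169}{9} - -1452 = \frac{169}{9} + 1452 = \frac{13237}{9}$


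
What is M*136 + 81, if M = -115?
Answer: -15559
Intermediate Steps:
M*136 + 81 = -115*136 + 81 = -15640 + 81 = -15559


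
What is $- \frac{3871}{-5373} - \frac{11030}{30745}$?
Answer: $\frac{11949941}{33038577} \approx 0.3617$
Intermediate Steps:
$- \frac{3871}{-5373} - \frac{11030}{30745} = \left(-3871\right) \left(- \frac{1}{5373}\right) - \frac{2206}{6149} = \frac{3871}{5373} - \frac{2206}{6149} = \frac{11949941}{33038577}$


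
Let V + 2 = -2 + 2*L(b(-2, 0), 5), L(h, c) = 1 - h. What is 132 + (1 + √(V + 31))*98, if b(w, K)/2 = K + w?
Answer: 230 + 98*√37 ≈ 826.11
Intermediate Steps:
b(w, K) = 2*K + 2*w (b(w, K) = 2*(K + w) = 2*K + 2*w)
V = 6 (V = -2 + (-2 + 2*(1 - (2*0 + 2*(-2)))) = -2 + (-2 + 2*(1 - (0 - 4))) = -2 + (-2 + 2*(1 - 1*(-4))) = -2 + (-2 + 2*(1 + 4)) = -2 + (-2 + 2*5) = -2 + (-2 + 10) = -2 + 8 = 6)
132 + (1 + √(V + 31))*98 = 132 + (1 + √(6 + 31))*98 = 132 + (1 + √37)*98 = 132 + (98 + 98*√37) = 230 + 98*√37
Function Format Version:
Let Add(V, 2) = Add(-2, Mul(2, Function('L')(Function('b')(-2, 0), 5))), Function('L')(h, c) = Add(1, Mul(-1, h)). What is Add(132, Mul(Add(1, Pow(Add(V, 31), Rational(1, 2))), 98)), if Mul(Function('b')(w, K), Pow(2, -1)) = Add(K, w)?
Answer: Add(230, Mul(98, Pow(37, Rational(1, 2)))) ≈ 826.11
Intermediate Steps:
Function('b')(w, K) = Add(Mul(2, K), Mul(2, w)) (Function('b')(w, K) = Mul(2, Add(K, w)) = Add(Mul(2, K), Mul(2, w)))
V = 6 (V = Add(-2, Add(-2, Mul(2, Add(1, Mul(-1, Add(Mul(2, 0), Mul(2, -2))))))) = Add(-2, Add(-2, Mul(2, Add(1, Mul(-1, Add(0, -4)))))) = Add(-2, Add(-2, Mul(2, Add(1, Mul(-1, -4))))) = Add(-2, Add(-2, Mul(2, Add(1, 4)))) = Add(-2, Add(-2, Mul(2, 5))) = Add(-2, Add(-2, 10)) = Add(-2, 8) = 6)
Add(132, Mul(Add(1, Pow(Add(V, 31), Rational(1, 2))), 98)) = Add(132, Mul(Add(1, Pow(Add(6, 31), Rational(1, 2))), 98)) = Add(132, Mul(Add(1, Pow(37, Rational(1, 2))), 98)) = Add(132, Add(98, Mul(98, Pow(37, Rational(1, 2))))) = Add(230, Mul(98, Pow(37, Rational(1, 2))))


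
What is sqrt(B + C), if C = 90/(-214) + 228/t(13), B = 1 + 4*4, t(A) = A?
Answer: sqrt(66014078)/1391 ≈ 5.8410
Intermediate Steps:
B = 17 (B = 1 + 16 = 17)
C = 23811/1391 (C = 90/(-214) + 228/13 = 90*(-1/214) + 228*(1/13) = -45/107 + 228/13 = 23811/1391 ≈ 17.118)
sqrt(B + C) = sqrt(17 + 23811/1391) = sqrt(47458/1391) = sqrt(66014078)/1391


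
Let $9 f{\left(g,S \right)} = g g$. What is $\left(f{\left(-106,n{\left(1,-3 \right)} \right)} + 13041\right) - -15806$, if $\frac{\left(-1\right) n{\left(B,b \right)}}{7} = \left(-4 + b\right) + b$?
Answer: $\frac{270859}{9} \approx 30095.0$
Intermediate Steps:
$n{\left(B,b \right)} = 28 - 14 b$ ($n{\left(B,b \right)} = - 7 \left(\left(-4 + b\right) + b\right) = - 7 \left(-4 + 2 b\right) = 28 - 14 b$)
$f{\left(g,S \right)} = \frac{g^{2}}{9}$ ($f{\left(g,S \right)} = \frac{g g}{9} = \frac{g^{2}}{9}$)
$\left(f{\left(-106,n{\left(1,-3 \right)} \right)} + 13041\right) - -15806 = \left(\frac{\left(-106\right)^{2}}{9} + 13041\right) - -15806 = \left(\frac{1}{9} \cdot 11236 + 13041\right) + 15806 = \left(\frac{11236}{9} + 13041\right) + 15806 = \frac{128605}{9} + 15806 = \frac{270859}{9}$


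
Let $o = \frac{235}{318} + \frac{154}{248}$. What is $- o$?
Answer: $- \frac{26813}{19716} \approx -1.36$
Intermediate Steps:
$o = \frac{26813}{19716}$ ($o = 235 \cdot \frac{1}{318} + 154 \cdot \frac{1}{248} = \frac{235}{318} + \frac{77}{124} = \frac{26813}{19716} \approx 1.36$)
$- o = \left(-1\right) \frac{26813}{19716} = - \frac{26813}{19716}$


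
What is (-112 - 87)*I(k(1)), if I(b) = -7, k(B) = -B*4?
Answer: 1393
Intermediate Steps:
k(B) = -4*B
(-112 - 87)*I(k(1)) = (-112 - 87)*(-7) = -199*(-7) = 1393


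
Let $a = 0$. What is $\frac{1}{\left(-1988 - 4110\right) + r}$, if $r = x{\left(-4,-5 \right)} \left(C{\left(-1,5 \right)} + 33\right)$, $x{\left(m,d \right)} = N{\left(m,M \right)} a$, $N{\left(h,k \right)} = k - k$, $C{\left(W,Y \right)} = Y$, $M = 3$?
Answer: $- \frac{1}{6098} \approx -0.00016399$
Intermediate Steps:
$N{\left(h,k \right)} = 0$
$x{\left(m,d \right)} = 0$ ($x{\left(m,d \right)} = 0 \cdot 0 = 0$)
$r = 0$ ($r = 0 \left(5 + 33\right) = 0 \cdot 38 = 0$)
$\frac{1}{\left(-1988 - 4110\right) + r} = \frac{1}{\left(-1988 - 4110\right) + 0} = \frac{1}{-6098 + 0} = \frac{1}{-6098} = - \frac{1}{6098}$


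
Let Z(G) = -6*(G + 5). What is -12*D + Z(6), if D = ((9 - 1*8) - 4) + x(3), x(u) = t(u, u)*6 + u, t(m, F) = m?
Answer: -282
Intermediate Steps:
x(u) = 7*u (x(u) = u*6 + u = 6*u + u = 7*u)
Z(G) = -30 - 6*G (Z(G) = -6*(5 + G) = -30 - 6*G)
D = 18 (D = ((9 - 1*8) - 4) + 7*3 = ((9 - 8) - 4) + 21 = (1 - 4) + 21 = -3 + 21 = 18)
-12*D + Z(6) = -12*18 + (-30 - 6*6) = -216 + (-30 - 36) = -216 - 66 = -282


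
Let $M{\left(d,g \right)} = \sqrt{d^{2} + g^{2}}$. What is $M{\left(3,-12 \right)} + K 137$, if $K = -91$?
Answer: $-12467 + 3 \sqrt{17} \approx -12455.0$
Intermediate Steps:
$M{\left(3,-12 \right)} + K 137 = \sqrt{3^{2} + \left(-12\right)^{2}} - 12467 = \sqrt{9 + 144} - 12467 = \sqrt{153} - 12467 = 3 \sqrt{17} - 12467 = -12467 + 3 \sqrt{17}$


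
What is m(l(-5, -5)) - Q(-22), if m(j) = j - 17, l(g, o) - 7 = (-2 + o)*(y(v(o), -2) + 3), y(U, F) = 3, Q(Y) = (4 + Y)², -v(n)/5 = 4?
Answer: -376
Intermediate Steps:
v(n) = -20 (v(n) = -5*4 = -20)
l(g, o) = -5 + 6*o (l(g, o) = 7 + (-2 + o)*(3 + 3) = 7 + (-2 + o)*6 = 7 + (-12 + 6*o) = -5 + 6*o)
m(j) = -17 + j
m(l(-5, -5)) - Q(-22) = (-17 + (-5 + 6*(-5))) - (4 - 22)² = (-17 + (-5 - 30)) - 1*(-18)² = (-17 - 35) - 1*324 = -52 - 324 = -376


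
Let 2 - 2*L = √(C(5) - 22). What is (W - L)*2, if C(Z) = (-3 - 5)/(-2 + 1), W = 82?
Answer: 162 + I*√14 ≈ 162.0 + 3.7417*I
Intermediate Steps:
C(Z) = 8 (C(Z) = -8/(-1) = -8*(-1) = 8)
L = 1 - I*√14/2 (L = 1 - √(8 - 22)/2 = 1 - I*√14/2 ≈ 1.0 - 1.8708*I)
(W - L)*2 = (82 - (1 - I*√14/2))*2 = (82 + (-1 + I*√14/2))*2 = (81 + I*√14/2)*2 = 162 + I*√14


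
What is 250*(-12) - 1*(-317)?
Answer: -2683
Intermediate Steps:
250*(-12) - 1*(-317) = -3000 + 317 = -2683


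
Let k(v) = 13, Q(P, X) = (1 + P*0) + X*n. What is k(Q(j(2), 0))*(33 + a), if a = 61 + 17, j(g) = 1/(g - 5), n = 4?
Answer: 1443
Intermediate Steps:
j(g) = 1/(-5 + g)
Q(P, X) = 1 + 4*X (Q(P, X) = (1 + P*0) + X*4 = (1 + 0) + 4*X = 1 + 4*X)
a = 78
k(Q(j(2), 0))*(33 + a) = 13*(33 + 78) = 13*111 = 1443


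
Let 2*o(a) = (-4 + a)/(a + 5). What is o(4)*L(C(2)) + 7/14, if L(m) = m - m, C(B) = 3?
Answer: ½ ≈ 0.50000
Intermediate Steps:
L(m) = 0
o(a) = (-4 + a)/(2*(5 + a)) (o(a) = ((-4 + a)/(a + 5))/2 = ((-4 + a)/(5 + a))/2 = (-4 + a)/(2*(5 + a)))
o(4)*L(C(2)) + 7/14 = ((-4 + 4)/(2*(5 + 4)))*0 + 7/14 = ((½)*0/9)*0 + 7*(1/14) = ((½)*(⅑)*0)*0 + ½ = 0*0 + ½ = 0 + ½ = ½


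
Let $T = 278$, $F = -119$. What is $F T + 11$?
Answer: $-33071$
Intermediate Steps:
$F T + 11 = \left(-119\right) 278 + 11 = -33082 + 11 = -33071$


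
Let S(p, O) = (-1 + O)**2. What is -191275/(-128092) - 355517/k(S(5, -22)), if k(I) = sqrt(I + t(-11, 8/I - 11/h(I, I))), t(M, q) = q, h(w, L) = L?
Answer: 191275/128092 - 8176891*sqrt(279838)/279838 ≈ -15456.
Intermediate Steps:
k(I) = sqrt(I - 3/I) (k(I) = sqrt(I + (8/I - 11/I)) = sqrt(I - 3/I))
-191275/(-128092) - 355517/k(S(5, -22)) = -191275/(-128092) - 355517/sqrt((-1 - 22)**2 - 3/(-1 - 22)**2) = -191275*(-1/128092) - 355517/sqrt((-23)**2 - 3/((-23)**2)) = 191275/128092 - 355517/sqrt(529 - 3/529) = 191275/128092 - 355517*23*sqrt(279838)/279838 = 191275/128092 - 8176891*sqrt(279838)/279838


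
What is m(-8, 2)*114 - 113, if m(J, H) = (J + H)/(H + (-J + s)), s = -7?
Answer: -341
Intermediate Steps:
m(J, H) = (H + J)/(-7 + H - J) (m(J, H) = (J + H)/(H + (-J - 7)) = (H + J)/(H + (-7 - J)) = (H + J)/(-7 + H - J))
m(-8, 2)*114 - 113 = ((2 - 8)/(-7 + 2 - 1*(-8)))*114 - 113 = (-6/(-7 + 2 + 8))*114 - 113 = (-6/3)*114 - 113 = ((⅓)*(-6))*114 - 113 = -2*114 - 113 = -228 - 113 = -341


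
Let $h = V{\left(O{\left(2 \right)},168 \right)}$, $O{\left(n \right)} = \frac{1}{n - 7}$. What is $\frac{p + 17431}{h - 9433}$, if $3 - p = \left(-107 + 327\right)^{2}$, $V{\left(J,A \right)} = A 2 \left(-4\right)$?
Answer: $\frac{2382}{829} \approx 2.8733$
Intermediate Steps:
$O{\left(n \right)} = \frac{1}{-7 + n}$
$V{\left(J,A \right)} = - 8 A$ ($V{\left(J,A \right)} = 2 A \left(-4\right) = - 8 A$)
$p = -48397$ ($p = 3 - \left(-107 + 327\right)^{2} = 3 - 220^{2} = 3 - 48400 = -48397$)
$h = -1344$ ($h = \left(-8\right) 168 = -1344$)
$\frac{p + 17431}{h - 9433} = \frac{-48397 + 17431}{-1344 - 9433} = - \frac{30966}{-10777} = \left(-30966\right) \left(- \frac{1}{10777}\right) = \frac{2382}{829}$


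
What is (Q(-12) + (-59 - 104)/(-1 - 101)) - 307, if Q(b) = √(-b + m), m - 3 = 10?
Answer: -30641/102 ≈ -300.40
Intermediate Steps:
m = 13 (m = 3 + 10 = 13)
Q(b) = √(13 - b) (Q(b) = √(-b + 13) = √(13 - b))
(Q(-12) + (-59 - 104)/(-1 - 101)) - 307 = (√(13 - 1*(-12)) + (-59 - 104)/(-1 - 101)) - 307 = (√(13 + 12) - 163/(-102)) - 307 = (√25 - 163*(-1/102)) - 307 = (5 + 163/102) - 307 = 673/102 - 307 = -30641/102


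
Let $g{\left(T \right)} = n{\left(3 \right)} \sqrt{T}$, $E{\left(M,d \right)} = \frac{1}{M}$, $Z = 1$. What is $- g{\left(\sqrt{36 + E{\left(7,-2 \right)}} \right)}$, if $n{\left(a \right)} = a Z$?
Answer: $- \frac{3 \cdot 7^{\frac{3}{4}} \sqrt[4]{253}}{7} \approx -7.3558$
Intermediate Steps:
$n{\left(a \right)} = a$ ($n{\left(a \right)} = a 1 = a$)
$g{\left(T \right)} = 3 \sqrt{T}$
$- g{\left(\sqrt{36 + E{\left(7,-2 \right)}} \right)} = - 3 \sqrt{\sqrt{36 + \frac{1}{7}}} = - 3 \sqrt{\sqrt{\frac{253}{7}}} = - 3 \sqrt{\frac{\sqrt{1771}}{7}} = - 3 \frac{7^{\frac{3}{4}} \sqrt[4]{253}}{7} = - \frac{3 \cdot 7^{\frac{3}{4}} \sqrt[4]{253}}{7}$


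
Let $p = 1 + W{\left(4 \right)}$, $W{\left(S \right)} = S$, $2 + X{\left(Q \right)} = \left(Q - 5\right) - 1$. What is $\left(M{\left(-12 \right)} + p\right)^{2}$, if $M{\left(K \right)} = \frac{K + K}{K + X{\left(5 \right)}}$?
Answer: $\frac{1089}{25} \approx 43.56$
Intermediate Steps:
$X{\left(Q \right)} = -8 + Q$ ($X{\left(Q \right)} = -2 + \left(\left(Q - 5\right) - 1\right) = -2 + \left(\left(-5 + Q\right) - 1\right) = -2 + \left(-6 + Q\right) = -8 + Q$)
$p = 5$ ($p = 1 + 4 = 5$)
$M{\left(K \right)} = \frac{2 K}{-3 + K}$ ($M{\left(K \right)} = \frac{K + K}{K + \left(-8 + 5\right)} = \frac{2 K}{K - 3} = \frac{2 K}{-3 + K}$)
$\left(M{\left(-12 \right)} + p\right)^{2} = \left(2 \left(-12\right) \frac{1}{-3 - 12} + 5\right)^{2} = \left(2 \left(-12\right) \frac{1}{-15} + 5\right)^{2} = \left(2 \left(-12\right) \left(- \frac{1}{15}\right) + 5\right)^{2} = \left(\frac{8}{5} + 5\right)^{2} = \left(\frac{33}{5}\right)^{2} = \frac{1089}{25}$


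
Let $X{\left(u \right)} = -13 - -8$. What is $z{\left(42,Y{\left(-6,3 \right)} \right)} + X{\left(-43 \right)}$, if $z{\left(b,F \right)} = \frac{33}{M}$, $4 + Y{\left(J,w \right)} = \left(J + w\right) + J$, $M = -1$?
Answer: $-38$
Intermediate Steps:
$Y{\left(J,w \right)} = -4 + w + 2 J$ ($Y{\left(J,w \right)} = -4 + \left(\left(J + w\right) + J\right) = -4 + \left(w + 2 J\right) = -4 + w + 2 J$)
$z{\left(b,F \right)} = -33$ ($z{\left(b,F \right)} = \frac{33}{-1} = 33 \left(-1\right) = -33$)
$X{\left(u \right)} = -5$ ($X{\left(u \right)} = -13 + 8 = -5$)
$z{\left(42,Y{\left(-6,3 \right)} \right)} + X{\left(-43 \right)} = -33 - 5 = -38$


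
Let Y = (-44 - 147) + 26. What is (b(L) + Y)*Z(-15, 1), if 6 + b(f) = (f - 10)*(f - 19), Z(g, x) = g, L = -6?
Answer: -3435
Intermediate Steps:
Y = -165 (Y = -191 + 26 = -165)
b(f) = -6 + (-19 + f)*(-10 + f) (b(f) = -6 + (f - 10)*(f - 19) = -6 + (-10 + f)*(-19 + f) = -6 + (-19 + f)*(-10 + f))
(b(L) + Y)*Z(-15, 1) = ((184 + (-6)² - 29*(-6)) - 165)*(-15) = ((184 + 36 + 174) - 165)*(-15) = (394 - 165)*(-15) = 229*(-15) = -3435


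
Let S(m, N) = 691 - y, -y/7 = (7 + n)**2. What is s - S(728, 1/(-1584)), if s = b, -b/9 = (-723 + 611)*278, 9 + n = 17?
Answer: 277958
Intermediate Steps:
n = 8 (n = -9 + 17 = 8)
b = 280224 (b = -9*(-723 + 611)*278 = -(-1008)*278 = -9*(-31136) = 280224)
y = -1575 (y = -7*(7 + 8)**2 = -7*15**2 = -7*225 = -1575)
S(m, N) = 2266 (S(m, N) = 691 - 1*(-1575) = 691 + 1575 = 2266)
s = 280224
s - S(728, 1/(-1584)) = 280224 - 1*2266 = 280224 - 2266 = 277958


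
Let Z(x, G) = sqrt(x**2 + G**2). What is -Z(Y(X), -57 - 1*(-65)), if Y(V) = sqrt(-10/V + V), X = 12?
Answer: -sqrt(2706)/6 ≈ -8.6699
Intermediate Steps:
Y(V) = sqrt(V - 10/V)
Z(x, G) = sqrt(G**2 + x**2)
-Z(Y(X), -57 - 1*(-65)) = -sqrt((-57 - 1*(-65))**2 + (sqrt(12 - 10/12))**2) = -sqrt((-57 + 65)**2 + (sqrt(12 - 10*1/12))**2) = -sqrt(8**2 + (sqrt(12 - 5/6))**2) = -sqrt(64 + (sqrt(67/6))**2) = -sqrt(64 + (sqrt(402)/6)**2) = -sqrt(64 + 67/6) = -sqrt(451/6) = -sqrt(2706)/6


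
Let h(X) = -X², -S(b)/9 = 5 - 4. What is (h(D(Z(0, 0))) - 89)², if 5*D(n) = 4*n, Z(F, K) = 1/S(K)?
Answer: 32486818081/4100625 ≈ 7922.4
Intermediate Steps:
S(b) = -9 (S(b) = -9*(5 - 4) = -9*1 = -9)
Z(F, K) = -⅑ (Z(F, K) = 1/(-9) = -⅑)
D(n) = 4*n/5 (D(n) = (4*n)/5 = 4*n/5)
(h(D(Z(0, 0))) - 89)² = (-((⅘)*(-⅑))² - 89)² = (-(-4/45)² - 89)² = (-1*16/2025 - 89)² = (-16/2025 - 89)² = (-180241/2025)² = 32486818081/4100625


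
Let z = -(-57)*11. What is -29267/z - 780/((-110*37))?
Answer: -1078433/23199 ≈ -46.486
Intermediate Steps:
z = 627 (z = -57*(-11) = 627)
-29267/z - 780/((-110*37)) = -29267/627 - 780/((-110*37)) = -29267*1/627 - 780/(-4070) = -29267/627 - 780*(-1/4070) = -29267/627 + 78/407 = -1078433/23199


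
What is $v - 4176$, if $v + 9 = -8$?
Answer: $-4193$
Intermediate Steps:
$v = -17$ ($v = -9 - 8 = -17$)
$v - 4176 = -17 - 4176 = -4193$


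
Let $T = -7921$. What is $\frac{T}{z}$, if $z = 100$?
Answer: $- \frac{7921}{100} \approx -79.21$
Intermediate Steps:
$\frac{T}{z} = - \frac{7921}{100}$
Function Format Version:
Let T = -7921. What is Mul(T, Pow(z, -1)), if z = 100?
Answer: Rational(-7921, 100) ≈ -79.210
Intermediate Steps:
Mul(T, Pow(z, -1)) = Mul(-7921, Pow(100, -1)) = Mul(-7921, Rational(1, 100)) = Rational(-7921, 100)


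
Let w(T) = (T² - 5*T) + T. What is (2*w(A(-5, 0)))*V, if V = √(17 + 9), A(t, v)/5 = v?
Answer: 0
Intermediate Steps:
A(t, v) = 5*v
w(T) = T² - 4*T
V = √26 ≈ 5.0990
(2*w(A(-5, 0)))*V = (2*((5*0)*(-4 + 5*0)))*√26 = (2*(0*(-4 + 0)))*√26 = (2*(0*(-4)))*√26 = (2*0)*√26 = 0*√26 = 0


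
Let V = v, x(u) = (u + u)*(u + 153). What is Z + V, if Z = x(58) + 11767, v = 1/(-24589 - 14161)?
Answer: 1404416249/38750 ≈ 36243.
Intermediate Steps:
x(u) = 2*u*(153 + u) (x(u) = (2*u)*(153 + u) = 2*u*(153 + u))
v = -1/38750 (v = 1/(-38750) = -1/38750 ≈ -2.5806e-5)
Z = 36243 (Z = 2*58*(153 + 58) + 11767 = 2*58*211 + 11767 = 24476 + 11767 = 36243)
V = -1/38750 ≈ -2.5806e-5
Z + V = 36243 - 1/38750 = 1404416249/38750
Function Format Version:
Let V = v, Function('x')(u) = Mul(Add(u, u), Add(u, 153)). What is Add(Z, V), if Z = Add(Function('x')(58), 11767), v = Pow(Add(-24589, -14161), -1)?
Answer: Rational(1404416249, 38750) ≈ 36243.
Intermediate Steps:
Function('x')(u) = Mul(2, u, Add(153, u)) (Function('x')(u) = Mul(Mul(2, u), Add(153, u)) = Mul(2, u, Add(153, u)))
v = Rational(-1, 38750) (v = Pow(-38750, -1) = Rational(-1, 38750) ≈ -2.5806e-5)
Z = 36243 (Z = Add(Mul(2, 58, Add(153, 58)), 11767) = Add(Mul(2, 58, 211), 11767) = Add(24476, 11767) = 36243)
V = Rational(-1, 38750) ≈ -2.5806e-5
Add(Z, V) = Add(36243, Rational(-1, 38750)) = Rational(1404416249, 38750)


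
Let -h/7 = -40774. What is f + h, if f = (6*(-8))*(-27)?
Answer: 286714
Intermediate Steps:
h = 285418 (h = -7*(-40774) = 285418)
f = 1296 (f = -48*(-27) = 1296)
f + h = 1296 + 285418 = 286714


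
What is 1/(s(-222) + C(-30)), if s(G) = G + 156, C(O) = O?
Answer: -1/96 ≈ -0.010417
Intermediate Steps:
s(G) = 156 + G
1/(s(-222) + C(-30)) = 1/((156 - 222) - 30) = 1/(-66 - 30) = 1/(-96) = -1/96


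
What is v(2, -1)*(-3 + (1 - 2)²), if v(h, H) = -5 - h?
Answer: 14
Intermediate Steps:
v(2, -1)*(-3 + (1 - 2)²) = (-5 - 1*2)*(-3 + (1 - 2)²) = (-5 - 2)*(-3 + (-1)²) = -7*(-3 + 1) = -7*(-2) = 14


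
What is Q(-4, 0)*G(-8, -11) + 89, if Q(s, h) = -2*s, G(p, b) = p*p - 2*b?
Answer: 777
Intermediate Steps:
G(p, b) = p² - 2*b
Q(-4, 0)*G(-8, -11) + 89 = (-2*(-4))*((-8)² - 2*(-11)) + 89 = 8*(64 + 22) + 89 = 8*86 + 89 = 688 + 89 = 777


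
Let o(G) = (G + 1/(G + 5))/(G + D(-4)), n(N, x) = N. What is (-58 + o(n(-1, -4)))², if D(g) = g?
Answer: 1338649/400 ≈ 3346.6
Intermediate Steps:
o(G) = (G + 1/(5 + G))/(-4 + G) (o(G) = (G + 1/(G + 5))/(G - 4) = (G + 1/(5 + G))/(-4 + G))
(-58 + o(n(-1, -4)))² = (-58 + (1 + (-1)² + 5*(-1))/(-20 - 1 + (-1)²))² = (-58 + (1 + 1 - 5)/(-20 - 1 + 1))² = (-58 - 3/(-20))² = (-58 - 1/20*(-3))² = (-58 + 3/20)² = (-1157/20)² = 1338649/400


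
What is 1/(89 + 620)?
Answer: 1/709 ≈ 0.0014104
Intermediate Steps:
1/(89 + 620) = 1/709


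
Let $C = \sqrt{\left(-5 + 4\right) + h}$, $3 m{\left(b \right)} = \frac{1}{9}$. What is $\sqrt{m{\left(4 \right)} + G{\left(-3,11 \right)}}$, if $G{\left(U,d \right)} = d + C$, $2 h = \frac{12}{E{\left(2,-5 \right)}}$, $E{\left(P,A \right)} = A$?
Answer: $\frac{\sqrt{22350 + 405 i \sqrt{55}}}{45} \approx 3.3297 + 0.22273 i$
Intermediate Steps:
$h = - \frac{6}{5}$ ($h = \frac{12 \frac{1}{-5}}{2} = \frac{12 \left(- \frac{1}{5}\right)}{2} = \frac{1}{2} \left(- \frac{12}{5}\right) = - \frac{6}{5} \approx -1.2$)
$m{\left(b \right)} = \frac{1}{27}$ ($m{\left(b \right)} = \frac{1}{3 \cdot 9} = \frac{1}{3} \cdot \frac{1}{9} = \frac{1}{27}$)
$C = \frac{i \sqrt{55}}{5}$ ($C = \sqrt{\left(-5 + 4\right) - \frac{6}{5}} = \sqrt{-1 - \frac{6}{5}} = \sqrt{- \frac{11}{5}} = \frac{i \sqrt{55}}{5} \approx 1.4832 i$)
$G{\left(U,d \right)} = d + \frac{i \sqrt{55}}{5}$
$\sqrt{m{\left(4 \right)} + G{\left(-3,11 \right)}} = \sqrt{\frac{1}{27} + \left(11 + \frac{i \sqrt{55}}{5}\right)} = \sqrt{\frac{298}{27} + \frac{i \sqrt{55}}{5}}$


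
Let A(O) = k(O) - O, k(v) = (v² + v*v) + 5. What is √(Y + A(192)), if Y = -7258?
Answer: √66283 ≈ 257.46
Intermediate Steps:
k(v) = 5 + 2*v² (k(v) = (v² + v²) + 5 = 2*v² + 5 = 5 + 2*v²)
A(O) = 5 - O + 2*O² (A(O) = (5 + 2*O²) - O = 5 - O + 2*O²)
√(Y + A(192)) = √(-7258 + (5 - 1*192 + 2*192²)) = √(-7258 + (5 - 192 + 2*36864)) = √(-7258 + (5 - 192 + 73728)) = √(-7258 + 73541) = √66283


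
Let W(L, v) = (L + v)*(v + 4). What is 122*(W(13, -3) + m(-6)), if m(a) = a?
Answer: 488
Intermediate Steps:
W(L, v) = (4 + v)*(L + v) (W(L, v) = (L + v)*(4 + v) = (4 + v)*(L + v))
122*(W(13, -3) + m(-6)) = 122*(((-3)**2 + 4*13 + 4*(-3) + 13*(-3)) - 6) = 122*((9 + 52 - 12 - 39) - 6) = 122*(10 - 6) = 122*4 = 488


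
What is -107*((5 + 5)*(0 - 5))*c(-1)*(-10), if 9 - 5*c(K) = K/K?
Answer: -85600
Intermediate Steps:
c(K) = 8/5 (c(K) = 9/5 - K/(5*K) = 9/5 - ⅕*1 = 9/5 - ⅕ = 8/5)
-107*((5 + 5)*(0 - 5))*c(-1)*(-10) = -107*((5 + 5)*(0 - 5))*(8/5)*(-10) = -107*(10*(-5))*(8/5)*(-10) = -107*(-50*8/5)*(-10) = -(-8560)*(-10) = -107*800 = -85600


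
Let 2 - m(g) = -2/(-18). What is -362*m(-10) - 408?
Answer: -9826/9 ≈ -1091.8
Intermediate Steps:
m(g) = 17/9 (m(g) = 2 - (-2)/(-18) = 2 - (-2)*(-1)/18 = 2 - 1*⅑ = 2 - ⅑ = 17/9)
-362*m(-10) - 408 = -362*17/9 - 408 = -6154/9 - 408 = -9826/9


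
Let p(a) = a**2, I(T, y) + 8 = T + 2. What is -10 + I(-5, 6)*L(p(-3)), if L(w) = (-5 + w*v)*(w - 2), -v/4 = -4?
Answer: -10713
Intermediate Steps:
v = 16 (v = -4*(-4) = 16)
I(T, y) = -6 + T (I(T, y) = -8 + (T + 2) = -8 + (2 + T) = -6 + T)
L(w) = (-5 + 16*w)*(-2 + w) (L(w) = (-5 + w*16)*(w - 2) = (-5 + 16*w)*(-2 + w))
-10 + I(-5, 6)*L(p(-3)) = -10 + (-6 - 5)*(10 - 37*(-3)**2 + 16*((-3)**2)**2) = -10 - 11*(10 - 37*9 + 16*9**2) = -10 - 11*(10 - 333 + 16*81) = -10 - 11*(10 - 333 + 1296) = -10 - 11*973 = -10 - 10703 = -10713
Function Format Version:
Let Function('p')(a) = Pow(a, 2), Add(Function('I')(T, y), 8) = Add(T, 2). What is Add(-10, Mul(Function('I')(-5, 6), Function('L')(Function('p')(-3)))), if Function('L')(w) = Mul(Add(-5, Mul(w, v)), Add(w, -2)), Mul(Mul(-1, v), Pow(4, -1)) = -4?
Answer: -10713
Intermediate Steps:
v = 16 (v = Mul(-4, -4) = 16)
Function('I')(T, y) = Add(-6, T) (Function('I')(T, y) = Add(-8, Add(T, 2)) = Add(-8, Add(2, T)) = Add(-6, T))
Function('L')(w) = Mul(Add(-5, Mul(16, w)), Add(-2, w)) (Function('L')(w) = Mul(Add(-5, Mul(w, 16)), Add(w, -2)) = Mul(Add(-5, Mul(16, w)), Add(-2, w)))
Add(-10, Mul(Function('I')(-5, 6), Function('L')(Function('p')(-3)))) = Add(-10, Mul(Add(-6, -5), Add(10, Mul(-37, Pow(-3, 2)), Mul(16, Pow(Pow(-3, 2), 2))))) = Add(-10, Mul(-11, Add(10, Mul(-37, 9), Mul(16, Pow(9, 2))))) = Add(-10, Mul(-11, Add(10, -333, Mul(16, 81)))) = Add(-10, Mul(-11, Add(10, -333, 1296))) = Add(-10, Mul(-11, 973)) = Add(-10, -10703) = -10713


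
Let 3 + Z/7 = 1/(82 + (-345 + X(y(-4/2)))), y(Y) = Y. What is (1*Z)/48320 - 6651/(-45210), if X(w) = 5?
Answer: 2755660877/18787105920 ≈ 0.14668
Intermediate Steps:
Z = -5425/258 (Z = -21 + 7/(82 + (-345 + 5)) = -21 + 7/(82 - 340) = -21 + 7/(-258) = -21 + 7*(-1/258) = -21 - 7/258 = -5425/258 ≈ -21.027)
(1*Z)/48320 - 6651/(-45210) = (1*(-5425/258))/48320 - 6651/(-45210) = -5425/258*1/48320 - 6651*(-1/45210) = -1085/2493312 + 2217/15070 = 2755660877/18787105920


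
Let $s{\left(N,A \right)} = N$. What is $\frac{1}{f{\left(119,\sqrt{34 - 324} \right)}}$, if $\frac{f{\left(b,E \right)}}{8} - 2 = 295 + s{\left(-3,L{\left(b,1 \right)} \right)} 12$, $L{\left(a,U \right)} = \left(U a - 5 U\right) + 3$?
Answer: $\frac{1}{2088} \approx 0.00047893$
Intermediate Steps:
$L{\left(a,U \right)} = 3 - 5 U + U a$ ($L{\left(a,U \right)} = \left(- 5 U + U a\right) + 3 = 3 - 5 U + U a$)
$f{\left(b,E \right)} = 2088$ ($f{\left(b,E \right)} = 16 + 8 \left(295 - 36\right) = 16 + 8 \cdot 259 = 16 + 2072 = 2088$)
$\frac{1}{f{\left(119,\sqrt{34 - 324} \right)}} = \frac{1}{2088}$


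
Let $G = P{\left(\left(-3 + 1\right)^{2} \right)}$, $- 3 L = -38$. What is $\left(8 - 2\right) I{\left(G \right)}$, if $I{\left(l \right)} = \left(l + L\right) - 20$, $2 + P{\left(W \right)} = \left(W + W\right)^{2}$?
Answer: $328$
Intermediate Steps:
$L = \frac{38}{3}$ ($L = \left(- \frac{1}{3}\right) \left(-38\right) = \frac{38}{3} \approx 12.667$)
$P{\left(W \right)} = -2 + 4 W^{2}$ ($P{\left(W \right)} = -2 + \left(W + W\right)^{2} = -2 + \left(2 W\right)^{2} = -2 + 4 W^{2}$)
$G = 62$ ($G = -2 + 4 \left(\left(-3 + 1\right)^{2}\right)^{2} = -2 + 4 \left(\left(-2\right)^{2}\right)^{2} = -2 + 4 \cdot 4^{2} = -2 + 4 \cdot 16 = -2 + 64 = 62$)
$I{\left(l \right)} = - \frac{22}{3} + l$ ($I{\left(l \right)} = \left(l + \frac{38}{3}\right) - 20 = \left(\frac{38}{3} + l\right) - 20 = - \frac{22}{3} + l$)
$\left(8 - 2\right) I{\left(G \right)} = \left(8 - 2\right) \left(- \frac{22}{3} + 62\right) = \left(8 - 2\right) \frac{164}{3} = 6 \cdot \frac{164}{3} = 328$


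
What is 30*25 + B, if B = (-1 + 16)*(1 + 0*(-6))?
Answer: 765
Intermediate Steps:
B = 15 (B = 15*(1 + 0) = 15*1 = 15)
30*25 + B = 30*25 + 15 = 750 + 15 = 765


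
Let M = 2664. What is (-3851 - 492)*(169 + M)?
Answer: -12303719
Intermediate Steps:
(-3851 - 492)*(169 + M) = (-3851 - 492)*(169 + 2664) = -4343*2833 = -12303719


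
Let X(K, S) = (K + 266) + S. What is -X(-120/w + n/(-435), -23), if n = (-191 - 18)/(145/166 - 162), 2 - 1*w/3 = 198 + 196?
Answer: -19799109262/81444615 ≈ -243.10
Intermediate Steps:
w = -1176 (w = 6 - 3*(198 + 196) = 6 - 3*394 = 6 - 1182 = -1176)
n = 34694/26747 (n = -209/(145*(1/166) - 162) = -209/(145/166 - 162) = -209/(-26747/166) = -209*(-166/26747) = 34694/26747 ≈ 1.2971)
X(K, S) = 266 + K + S (X(K, S) = (266 + K) + S = 266 + K + S)
-X(-120/w + n/(-435), -23) = -(266 + (-120/(-1176) + (34694/26747)/(-435)) - 23) = -(266 + (-120*(-1/1176) + (34694/26747)*(-1/435)) - 23) = -(266 + (5/49 - 34694/11634945) - 23) = -(266 + 8067817/81444615 - 23) = -1*19799109262/81444615 = -19799109262/81444615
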